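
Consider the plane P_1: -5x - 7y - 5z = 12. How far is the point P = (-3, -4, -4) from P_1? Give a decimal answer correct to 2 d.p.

5.13

n·P − d = (-5)·(-3) + (-7)·(-4) + (-5)·(-4) − 12 = 51; |n| = √99.
Distance = |51| / √99 = 51/√99 ≈ 5.13.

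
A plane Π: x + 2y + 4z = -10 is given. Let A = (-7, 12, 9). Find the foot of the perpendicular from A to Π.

Foot = A − λn with λ = (n·A − d)/|n|² = (53 − (-10))/21 = 3.
Foot = (-7, 12, 9) − 3·(1, 2, 4) = (-10, 6, -3).

(-10, 6, -3)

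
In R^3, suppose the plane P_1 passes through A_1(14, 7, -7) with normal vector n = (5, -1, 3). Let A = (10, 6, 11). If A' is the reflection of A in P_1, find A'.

P_1: n·r = n·A_1 gives 5x - y + 3z = 42.
λ = (n·A − d)/|n|² = (77 − 42)/35 = 1.
Reflection = A − 2λn = (10, 6, 11) − 2·(5, -1, 3) = (0, 8, 5).

(0, 8, 5)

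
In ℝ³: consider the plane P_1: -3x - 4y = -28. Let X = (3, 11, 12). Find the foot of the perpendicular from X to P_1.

Foot = X − λn with λ = (n·X − d)/|n|² = (-53 − (-28))/25 = -1.
Foot = (3, 11, 12) − (-1)·(-3, -4, 0) = (0, 7, 12).

(0, 7, 12)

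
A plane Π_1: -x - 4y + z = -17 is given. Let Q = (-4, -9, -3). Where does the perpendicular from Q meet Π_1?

Foot = Q − λn with λ = (n·Q − d)/|n|² = (37 − (-17))/18 = 3.
Foot = (-4, -9, -3) − 3·(-1, -4, 1) = (-1, 3, -6).

(-1, 3, -6)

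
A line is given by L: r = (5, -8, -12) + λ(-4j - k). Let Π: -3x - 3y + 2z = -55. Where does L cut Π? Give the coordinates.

Substitute r = (5, -8, -12) + t(0, -4, -1) into the plane: -15 + 10t = -55, so t = -4.
Intersection: (5, -8, -12) + (-4)·(0, -4, -1) = (5, 8, -8).

(5, 8, -8)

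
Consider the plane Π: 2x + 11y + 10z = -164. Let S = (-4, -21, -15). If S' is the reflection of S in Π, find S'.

λ = (n·S − d)/|n|² = (-389 − (-164))/225 = -1.
Reflection = S − 2λn = (-4, -21, -15) − (-2)·(2, 11, 10) = (0, 1, 5).

(0, 1, 5)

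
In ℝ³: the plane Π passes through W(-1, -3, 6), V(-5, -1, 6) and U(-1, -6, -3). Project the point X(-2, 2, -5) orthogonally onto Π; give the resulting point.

WV = (-4, 2, 0), WU = (0, -3, -9); a normal to Π is WV × WU = (-18, -36, 12).
Using W: Π has equation -18x - 36y + 12z = 198.
Foot = X − λn with λ = (n·X − d)/|n|² = (-96 − 198)/1764 = -1/6.
Foot = (-2, 2, -5) − (-1/6)·(-18, -36, 12) = (-5, -4, -3).

(-5, -4, -3)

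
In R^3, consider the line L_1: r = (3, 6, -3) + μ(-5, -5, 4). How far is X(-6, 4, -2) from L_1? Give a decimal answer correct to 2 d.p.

5.77

Taking (3, 6, -3) on L_1 with direction v = (-5, -5, 4): w = X − (3, 6, -3) = (-9, -2, 1), and w × v = (-3, 31, 35).
Distance = |w × v| / |v| = √2195 / √66 ≈ 5.77.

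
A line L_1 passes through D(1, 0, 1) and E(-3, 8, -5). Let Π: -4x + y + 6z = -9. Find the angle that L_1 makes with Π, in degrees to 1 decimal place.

8.8

A direction vector for L_1 is E − D = (-4, 8, -6).
sin θ = |n·v| / (|n||v|) = |-12| / (√53 · √116) = 0.15304.
θ ≈ 8.8°.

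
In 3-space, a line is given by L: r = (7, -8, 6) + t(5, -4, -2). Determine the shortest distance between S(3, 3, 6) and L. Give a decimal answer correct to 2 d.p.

6.78

Taking (7, -8, 6) on L with direction v = (5, -4, -2): w = S − (7, -8, 6) = (-4, 11, 0), and w × v = (-22, -8, -39).
Distance = |w × v| / |v| = √2069 / √45 ≈ 6.78.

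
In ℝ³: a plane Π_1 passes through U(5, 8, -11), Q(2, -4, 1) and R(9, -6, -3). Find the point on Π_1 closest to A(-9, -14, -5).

(-1, -6, 5)

UQ = (-3, -12, 12), UR = (4, -14, 8); a normal to Π_1 is UQ × UR = (72, 72, 90).
Using U: Π_1 has equation 72x + 72y + 90z = -54.
Foot = A − λn with λ = (n·A − d)/|n|² = (-2106 − (-54))/18468 = -1/9.
Foot = (-9, -14, -5) − (-1/9)·(72, 72, 90) = (-1, -6, 5).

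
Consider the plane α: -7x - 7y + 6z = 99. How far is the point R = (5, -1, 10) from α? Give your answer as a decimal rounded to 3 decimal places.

n·R − d = (-7)·(5) + (-7)·(-1) + (6)·(10) − 99 = -67; |n| = √134.
Distance = |-67| / √134 = 67/√134 ≈ 5.788.

5.788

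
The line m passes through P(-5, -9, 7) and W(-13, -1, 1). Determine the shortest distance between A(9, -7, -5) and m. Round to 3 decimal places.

A direction vector for m is W − P = (-8, 8, -6).
Taking (-5, -9, 7) on m with direction v = (-8, 8, -6): w = A − (-5, -9, 7) = (14, 2, -12), and w × v = (84, 180, 128).
Distance = |w × v| / |v| = √55840 / √164 ≈ 18.452.

18.452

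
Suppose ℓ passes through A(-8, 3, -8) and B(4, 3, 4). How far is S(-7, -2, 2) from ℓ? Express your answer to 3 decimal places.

A direction vector for ℓ is B − A = (12, 0, 12).
Taking (-8, 3, -8) on ℓ with direction v = (12, 0, 12): w = S − (-8, 3, -8) = (1, -5, 10), and w × v = (-60, 108, 60).
Distance = |w × v| / |v| = √18864 / √288 ≈ 8.093.

8.093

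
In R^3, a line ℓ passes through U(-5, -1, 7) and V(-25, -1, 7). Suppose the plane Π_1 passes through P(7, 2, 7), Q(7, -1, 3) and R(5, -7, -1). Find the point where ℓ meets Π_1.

(5, -1, 7)

A direction vector for ℓ is V − U = (-20, 0, 0).
PQ = (0, -3, -4), PR = (-2, -9, -8); a normal to Π_1 is PQ × PR = (-12, 8, -6).
Using P: Π_1 has equation -12x + 8y - 6z = -110.
Substitute r = (-5, -1, 7) + t(-20, 0, 0) into the plane: 10 + 240t = -110, so t = -1/2.
Intersection: (-5, -1, 7) + (-1/2)·(-20, 0, 0) = (5, -1, 7).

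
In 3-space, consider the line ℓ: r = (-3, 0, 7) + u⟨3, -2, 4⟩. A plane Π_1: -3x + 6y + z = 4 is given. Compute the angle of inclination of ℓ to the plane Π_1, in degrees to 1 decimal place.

sin θ = |n·v| / (|n||v|) = |-17| / (√46 · √29) = 0.46545.
θ ≈ 27.7°.

27.7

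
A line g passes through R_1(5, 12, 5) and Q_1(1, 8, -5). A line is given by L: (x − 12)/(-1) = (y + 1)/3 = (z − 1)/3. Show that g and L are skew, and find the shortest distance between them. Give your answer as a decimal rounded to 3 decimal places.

2.943

A direction vector for g is Q_1 − R_1 = (-4, -4, -10).
L has direction (-1, 3, 3) through (12, -1, 1).
Common perpendicular direction n = (-4, -4, -10) × (-1, 3, 3) = (18, 22, -16).
With w = (12, -1, 1) − (5, 12, 5) = (7, -13, -4), w · n = -96.
Since n ≠ 0 the lines are not parallel, and w · n = -96 ≠ 0 so they do not intersect; hence they are skew.
Distance = |w · n| / |n| = |-96| / √1064 ≈ 2.943.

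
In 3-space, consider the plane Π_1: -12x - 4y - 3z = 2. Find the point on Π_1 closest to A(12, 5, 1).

(0, 1, -2)

Foot = A − λn with λ = (n·A − d)/|n|² = (-167 − 2)/169 = -1.
Foot = (12, 5, 1) − (-1)·(-12, -4, -3) = (0, 1, -2).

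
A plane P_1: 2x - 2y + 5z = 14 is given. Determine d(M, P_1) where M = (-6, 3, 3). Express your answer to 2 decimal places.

2.96

n·M − d = (2)·(-6) + (-2)·(3) + (5)·(3) − 14 = -17; |n| = √33.
Distance = |-17| / √33 = 17/√33 ≈ 2.96.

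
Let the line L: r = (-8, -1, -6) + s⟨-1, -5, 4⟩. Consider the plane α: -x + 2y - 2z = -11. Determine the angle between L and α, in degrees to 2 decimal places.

60.97

sin θ = |n·v| / (|n||v|) = |-17| / (√9 · √42) = 0.87439.
θ ≈ 60.97°.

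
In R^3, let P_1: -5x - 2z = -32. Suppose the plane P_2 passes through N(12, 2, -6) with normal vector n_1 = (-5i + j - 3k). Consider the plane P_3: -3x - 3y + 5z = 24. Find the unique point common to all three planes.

P_2: n_1·r = n_1·N gives -5x + y - 3z = -40.
Solving the 3×3 linear system -5x - 2z = -32, -5x + y - 3z = -40, -3x - 3y + 5z = 24 (e.g. by elimination or Cramer's rule, determinant = -16) gives (4, -2, 6).

(4, -2, 6)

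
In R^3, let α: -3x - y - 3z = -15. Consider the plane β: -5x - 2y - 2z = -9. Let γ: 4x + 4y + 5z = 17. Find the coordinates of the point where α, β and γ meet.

(1, -3, 5)

Solving the 3×3 linear system -3x - y - 3z = -15, -5x - 2y - 2z = -9, 4x + 4y + 5z = 17 (e.g. by elimination or Cramer's rule, determinant = 25) gives (1, -3, 5).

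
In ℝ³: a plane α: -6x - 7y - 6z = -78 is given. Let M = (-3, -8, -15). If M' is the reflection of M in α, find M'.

(21, 20, 9)

λ = (n·M − d)/|n|² = (164 − (-78))/121 = 2.
Reflection = M − 2λn = (-3, -8, -15) − 4·(-6, -7, -6) = (21, 20, 9).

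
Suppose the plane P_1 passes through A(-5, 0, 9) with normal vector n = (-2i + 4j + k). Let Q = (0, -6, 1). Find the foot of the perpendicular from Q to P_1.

P_1: n·r = n·A gives -2x + 4y + z = 19.
Foot = Q − λn with λ = (n·Q − d)/|n|² = (-23 − 19)/21 = -2.
Foot = (0, -6, 1) − (-2)·(-2, 4, 1) = (-4, 2, 3).

(-4, 2, 3)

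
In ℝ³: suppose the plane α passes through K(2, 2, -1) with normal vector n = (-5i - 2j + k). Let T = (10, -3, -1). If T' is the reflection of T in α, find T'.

α: n·r = n·K gives -5x - 2y + z = -15.
λ = (n·T − d)/|n|² = (-45 − (-15))/30 = -1.
Reflection = T − 2λn = (10, -3, -1) − (-2)·(-5, -2, 1) = (0, -7, 1).

(0, -7, 1)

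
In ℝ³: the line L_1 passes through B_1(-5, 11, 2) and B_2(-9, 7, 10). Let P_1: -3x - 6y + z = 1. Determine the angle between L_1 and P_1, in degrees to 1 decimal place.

A direction vector for L_1 is B_2 − B_1 = (-4, -4, 8).
sin θ = |n·v| / (|n||v|) = |44| / (√46 · √96) = 0.66212.
θ ≈ 41.5°.

41.5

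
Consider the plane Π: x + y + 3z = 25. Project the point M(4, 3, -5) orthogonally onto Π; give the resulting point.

(7, 6, 4)

Foot = M − λn with λ = (n·M − d)/|n|² = (-8 − 25)/11 = -3.
Foot = (4, 3, -5) − (-3)·(1, 1, 3) = (7, 6, 4).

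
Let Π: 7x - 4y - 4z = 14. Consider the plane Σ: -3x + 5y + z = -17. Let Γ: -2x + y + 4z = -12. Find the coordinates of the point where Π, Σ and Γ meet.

(-2, -4, -3)

Solving the 3×3 linear system 7x - 4y - 4z = 14, -3x + 5y + z = -17, -2x + y + 4z = -12 (e.g. by elimination or Cramer's rule, determinant = 65) gives (-2, -4, -3).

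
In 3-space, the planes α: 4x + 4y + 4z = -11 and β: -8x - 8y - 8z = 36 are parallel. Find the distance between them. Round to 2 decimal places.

Rescale β by 1/(-2): 4x + 4y + 4z = -18. Then distance = |-11 − (-18)| / √48 ≈ 1.01.

1.01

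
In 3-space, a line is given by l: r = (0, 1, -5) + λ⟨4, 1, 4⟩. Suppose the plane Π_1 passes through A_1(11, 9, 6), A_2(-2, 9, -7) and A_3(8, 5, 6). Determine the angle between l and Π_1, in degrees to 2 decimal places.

A_1A_2 = (-13, 0, -13), A_1A_3 = (-3, -4, 0); a normal to Π_1 is A_1A_2 × A_1A_3 = (-52, 39, 52).
Using A_1: Π_1 has equation -52x + 39y + 52z = 91.
sin θ = |n·v| / (|n||v|) = |39| / (√6929 · √33) = 0.08156.
θ ≈ 4.68°.

4.68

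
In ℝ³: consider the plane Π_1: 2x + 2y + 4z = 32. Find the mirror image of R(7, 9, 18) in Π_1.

(-5, -3, -6)

λ = (n·R − d)/|n|² = (104 − 32)/24 = 3.
Reflection = R − 2λn = (7, 9, 18) − 6·(2, 2, 4) = (-5, -3, -6).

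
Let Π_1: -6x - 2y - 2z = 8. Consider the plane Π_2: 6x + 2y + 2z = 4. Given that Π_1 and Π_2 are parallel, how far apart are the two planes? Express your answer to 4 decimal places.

Rescale Π_2 by 1/(-1): -6x - 2y - 2z = -4. Then distance = |8 − (-4)| / √44 ≈ 1.8091.

1.8091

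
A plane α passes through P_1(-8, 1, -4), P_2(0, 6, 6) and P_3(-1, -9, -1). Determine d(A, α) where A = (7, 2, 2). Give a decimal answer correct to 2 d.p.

P_1P_2 = (8, 5, 10), P_1P_3 = (7, -10, 3); a normal to α is P_1P_2 × P_1P_3 = (115, 46, -115).
Using P_1: α has equation 115x + 46y - 115z = -414.
n·A − d = (115)·(7) + (46)·(2) + (-115)·(2) − (-414) = 1081; |n| = √28566.
Distance = |1081| / √28566 = 1081/√28566 ≈ 6.40.

6.40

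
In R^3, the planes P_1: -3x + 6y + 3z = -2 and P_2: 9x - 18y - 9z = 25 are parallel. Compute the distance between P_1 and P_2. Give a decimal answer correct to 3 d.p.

0.862

Rescale P_2 by 1/(-3): -3x + 6y + 3z = -25/3. Then distance = |-2 − (-25/3)| / √54 ≈ 0.862.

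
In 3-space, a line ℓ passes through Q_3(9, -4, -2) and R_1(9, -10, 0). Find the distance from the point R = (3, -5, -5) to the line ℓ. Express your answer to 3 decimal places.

6.782

A direction vector for ℓ is R_1 − Q_3 = (0, -6, 2).
Taking (9, -4, -2) on ℓ with direction v = (0, -6, 2): w = R − (9, -4, -2) = (-6, -1, -3), and w × v = (-20, 12, 36).
Distance = |w × v| / |v| = √1840 / √40 ≈ 6.782.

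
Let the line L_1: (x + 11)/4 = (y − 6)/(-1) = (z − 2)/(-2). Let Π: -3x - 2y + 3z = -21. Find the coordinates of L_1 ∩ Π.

(1, 3, -4)

L_1 has direction (4, -1, -2) through (-11, 6, 2).
Substitute r = (-11, 6, 2) + t(4, -1, -2) into the plane: 27 + (-16)t = -21, so t = 3.
Intersection: (-11, 6, 2) + 3·(4, -1, -2) = (1, 3, -4).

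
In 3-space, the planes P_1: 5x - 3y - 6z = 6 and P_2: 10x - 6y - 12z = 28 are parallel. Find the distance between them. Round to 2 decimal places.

0.96

Rescale P_2 by 1/2: 5x - 3y - 6z = 14. Then distance = |6 − 14| / √70 ≈ 0.96.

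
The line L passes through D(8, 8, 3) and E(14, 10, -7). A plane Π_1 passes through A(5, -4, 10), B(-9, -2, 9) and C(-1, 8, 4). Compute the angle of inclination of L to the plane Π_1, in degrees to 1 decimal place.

42.9

A direction vector for L is E − D = (6, 2, -10).
AB = (-14, 2, -1), AC = (-6, 12, -6); a normal to Π_1 is AB × AC = (0, -78, -156).
Using A: Π_1 has equation -78y - 156z = -1248.
sin θ = |n·v| / (|n||v|) = |1404| / (√30420 · √140) = 0.68034.
θ ≈ 42.9°.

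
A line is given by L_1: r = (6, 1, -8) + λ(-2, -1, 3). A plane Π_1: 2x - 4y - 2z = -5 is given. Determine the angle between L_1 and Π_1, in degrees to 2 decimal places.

19.11

sin θ = |n·v| / (|n||v|) = |-6| / (√24 · √14) = 0.32733.
θ ≈ 19.11°.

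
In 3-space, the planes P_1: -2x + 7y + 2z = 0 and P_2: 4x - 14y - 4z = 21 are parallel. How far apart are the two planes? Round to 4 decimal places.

Rescale P_2 by 1/(-2): -2x + 7y + 2z = -21/2. Then distance = |0 − (-21/2)| / √57 ≈ 1.3908.

1.3908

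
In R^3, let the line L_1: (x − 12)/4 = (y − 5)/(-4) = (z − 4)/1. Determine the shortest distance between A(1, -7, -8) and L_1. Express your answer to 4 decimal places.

20.1757

L_1 has direction (4, -4, 1) through (12, 5, 4).
Taking (12, 5, 4) on L_1 with direction v = (4, -4, 1): w = A − (12, 5, 4) = (-11, -12, -12), and w × v = (-60, -37, 92).
Distance = |w × v| / |v| = √13433 / √33 ≈ 20.1757.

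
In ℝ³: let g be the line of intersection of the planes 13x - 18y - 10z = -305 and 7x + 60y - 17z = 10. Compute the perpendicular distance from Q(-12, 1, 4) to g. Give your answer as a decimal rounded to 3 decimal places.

Direction of g: (13, -18, -10) × (7, 60, -17) = (906, 151, 906).
A point on g: solving the two plane equations with x = -11 gives (-11, 4, 9).
Taking (-11, 4, 9) on g with direction v = (906, 151, 906): w = Q − (-11, 4, 9) = (-1, -3, -5), and w × v = (-1963, -3624, 2567).
Distance = |w × v| / |v| = √23576234 / √1664473 ≈ 3.764.

3.764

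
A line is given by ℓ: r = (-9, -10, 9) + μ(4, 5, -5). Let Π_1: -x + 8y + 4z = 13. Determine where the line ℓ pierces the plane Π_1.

(3, 5, -6)

Substitute r = (-9, -10, 9) + t(4, 5, -5) into the plane: -35 + 16t = 13, so t = 3.
Intersection: (-9, -10, 9) + 3·(4, 5, -5) = (3, 5, -6).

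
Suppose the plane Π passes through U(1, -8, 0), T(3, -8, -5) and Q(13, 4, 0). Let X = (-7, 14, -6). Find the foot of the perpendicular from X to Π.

UT = (2, 0, -5), UQ = (12, 12, 0); a normal to Π is UT × UQ = (60, -60, 24).
Using U: Π has equation 60x - 60y + 24z = 540.
Foot = X − λn with λ = (n·X − d)/|n|² = (-1404 − 540)/7776 = -1/4.
Foot = (-7, 14, -6) − (-1/4)·(60, -60, 24) = (8, -1, 0).

(8, -1, 0)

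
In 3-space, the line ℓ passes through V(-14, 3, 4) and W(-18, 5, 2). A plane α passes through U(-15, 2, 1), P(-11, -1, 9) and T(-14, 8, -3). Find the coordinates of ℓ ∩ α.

(-12, 2, 5)

A direction vector for ℓ is W − V = (-4, 2, -2).
UP = (4, -3, 8), UT = (1, 6, -4); a normal to α is UP × UT = (-36, 24, 27).
Using U: α has equation -36x + 24y + 27z = 615.
Substitute r = (-14, 3, 4) + t(-4, 2, -2) into the plane: 684 + 138t = 615, so t = -1/2.
Intersection: (-14, 3, 4) + (-1/2)·(-4, 2, -2) = (-12, 2, 5).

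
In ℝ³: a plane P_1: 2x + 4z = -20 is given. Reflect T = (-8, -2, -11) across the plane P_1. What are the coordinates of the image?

λ = (n·T − d)/|n|² = (-60 − (-20))/20 = -2.
Reflection = T − 2λn = (-8, -2, -11) − (-4)·(2, 0, 4) = (0, -2, 5).

(0, -2, 5)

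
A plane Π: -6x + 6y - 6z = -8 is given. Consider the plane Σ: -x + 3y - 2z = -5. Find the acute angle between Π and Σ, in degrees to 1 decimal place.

22.2

cos θ = |n₁·n₂| / (|n₁||n₂|) = |36| / (√108 · √14).
θ = arccos(0.92582) ≈ 22.2°.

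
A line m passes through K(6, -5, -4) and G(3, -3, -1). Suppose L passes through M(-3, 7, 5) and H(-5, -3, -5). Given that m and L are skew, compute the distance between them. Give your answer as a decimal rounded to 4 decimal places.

4.2758

A direction vector for m is G − K = (-3, 2, 3).
A direction vector for L is H − M = (-2, -10, -10).
Common perpendicular direction n = (-3, 2, 3) × (-2, -10, -10) = (10, -36, 34).
With w = (-3, 7, 5) − (6, -5, -4) = (-9, 12, 9), w · n = -216.
Distance = |w · n| / |n| = |-216| / √2552 ≈ 4.2758.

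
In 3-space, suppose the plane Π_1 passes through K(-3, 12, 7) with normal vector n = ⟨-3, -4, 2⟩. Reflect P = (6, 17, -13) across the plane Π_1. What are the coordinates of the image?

Π_1: n·r = n·K gives -3x - 4y + 2z = -25.
λ = (n·P − d)/|n|² = (-112 − (-25))/29 = -3.
Reflection = P − 2λn = (6, 17, -13) − (-6)·(-3, -4, 2) = (-12, -7, -1).

(-12, -7, -1)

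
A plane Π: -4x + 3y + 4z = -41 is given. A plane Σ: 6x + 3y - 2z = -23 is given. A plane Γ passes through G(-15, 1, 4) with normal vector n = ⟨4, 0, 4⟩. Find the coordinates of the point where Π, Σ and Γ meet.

(-3, -7, -8)

Γ: n·r = n·G gives 4x + 4z = -44.
Solving the 3×3 linear system -4x + 3y + 4z = -41, 6x + 3y - 2z = -23, 4x + 4z = -44 (e.g. by elimination or Cramer's rule, determinant = -192) gives (-3, -7, -8).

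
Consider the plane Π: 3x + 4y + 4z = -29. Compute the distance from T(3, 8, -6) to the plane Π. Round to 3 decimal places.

7.184

n·T − d = (3)·(3) + (4)·(8) + (4)·(-6) − (-29) = 46; |n| = √41.
Distance = |46| / √41 = 46/√41 ≈ 7.184.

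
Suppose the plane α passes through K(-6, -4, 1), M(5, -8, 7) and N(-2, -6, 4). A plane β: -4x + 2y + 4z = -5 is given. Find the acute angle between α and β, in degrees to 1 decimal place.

KM = (11, -4, 6), KN = (4, -2, 3); a normal to α is KM × KN = (0, -9, -6).
Using K: α has equation -9y - 6z = 30.
cos θ = |n₁·n₂| / (|n₁||n₂|) = |-42| / (√117 · √36).
θ = arccos(0.64715) ≈ 49.7°.

49.7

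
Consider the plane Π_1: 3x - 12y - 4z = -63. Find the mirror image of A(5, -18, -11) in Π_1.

λ = (n·A − d)/|n|² = (275 − (-63))/169 = 2.
Reflection = A − 2λn = (5, -18, -11) − 4·(3, -12, -4) = (-7, 30, 5).

(-7, 30, 5)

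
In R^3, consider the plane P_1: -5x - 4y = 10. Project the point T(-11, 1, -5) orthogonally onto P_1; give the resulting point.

Foot = T − λn with λ = (n·T − d)/|n|² = (51 − 10)/41 = 1.
Foot = (-11, 1, -5) − 1·(-5, -4, 0) = (-6, 5, -5).

(-6, 5, -5)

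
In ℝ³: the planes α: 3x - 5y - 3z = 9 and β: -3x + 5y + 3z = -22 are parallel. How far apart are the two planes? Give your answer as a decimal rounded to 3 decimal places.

Rescale β by 1/(-1): 3x - 5y - 3z = 22. Then distance = |9 − 22| / √43 ≈ 1.982.

1.982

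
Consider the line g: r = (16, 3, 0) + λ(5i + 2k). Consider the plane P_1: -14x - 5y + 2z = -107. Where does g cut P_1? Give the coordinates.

Substitute r = (16, 3, 0) + t(5, 0, 2) into the plane: -239 + (-66)t = -107, so t = -2.
Intersection: (16, 3, 0) + (-2)·(5, 0, 2) = (6, 3, -4).

(6, 3, -4)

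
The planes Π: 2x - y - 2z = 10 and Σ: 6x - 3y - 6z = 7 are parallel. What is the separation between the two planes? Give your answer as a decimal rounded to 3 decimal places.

2.556

Rescale Σ by 1/3: 2x - y - 2z = 7/3. Then distance = |10 − (7/3)| / √9 ≈ 2.556.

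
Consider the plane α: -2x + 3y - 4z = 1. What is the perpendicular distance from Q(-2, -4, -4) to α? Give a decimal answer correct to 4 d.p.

1.2999

n·Q − d = (-2)·(-2) + (3)·(-4) + (-4)·(-4) − 1 = 7; |n| = √29.
Distance = |7| / √29 = 7/√29 ≈ 1.2999.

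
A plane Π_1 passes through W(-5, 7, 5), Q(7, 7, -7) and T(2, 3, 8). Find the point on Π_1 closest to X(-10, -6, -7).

(-4, 9, -1)

WQ = (12, 0, -12), WT = (7, -4, 3); a normal to Π_1 is WQ × WT = (-48, -120, -48).
Using W: Π_1 has equation -48x - 120y - 48z = -840.
Foot = X − λn with λ = (n·X − d)/|n|² = (1536 − (-840))/19008 = 1/8.
Foot = (-10, -6, -7) − (1/8)·(-48, -120, -48) = (-4, 9, -1).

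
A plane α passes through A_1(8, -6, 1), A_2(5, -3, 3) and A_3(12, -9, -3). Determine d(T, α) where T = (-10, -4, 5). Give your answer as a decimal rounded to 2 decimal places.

11.27

A_1A_2 = (-3, 3, 2), A_1A_3 = (4, -3, -4); a normal to α is A_1A_2 × A_1A_3 = (-6, -4, -3).
Using A_1: α has equation -6x - 4y - 3z = -27.
n·T − d = (-6)·(-10) + (-4)·(-4) + (-3)·(5) − (-27) = 88; |n| = √61.
Distance = |88| / √61 = 88/√61 ≈ 11.27.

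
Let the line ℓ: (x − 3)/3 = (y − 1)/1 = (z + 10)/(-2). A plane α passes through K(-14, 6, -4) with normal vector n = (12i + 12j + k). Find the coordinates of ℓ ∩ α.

(-6, -2, -4)

ℓ has direction (3, 1, -2) through (3, 1, -10).
α: n·r = n·K gives 12x + 12y + z = -100.
Substitute r = (3, 1, -10) + t(3, 1, -2) into the plane: 38 + 46t = -100, so t = -3.
Intersection: (3, 1, -10) + (-3)·(3, 1, -2) = (-6, -2, -4).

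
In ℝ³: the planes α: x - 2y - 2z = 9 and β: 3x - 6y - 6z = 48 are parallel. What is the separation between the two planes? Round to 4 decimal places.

Rescale β by 1/3: x - 2y - 2z = 16. Then distance = |9 − 16| / √9 ≈ 2.3333.

2.3333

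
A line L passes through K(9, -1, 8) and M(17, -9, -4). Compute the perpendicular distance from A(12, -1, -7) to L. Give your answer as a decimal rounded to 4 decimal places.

A direction vector for L is M − K = (8, -8, -12).
Taking (9, -1, 8) on L with direction v = (8, -8, -12): w = A − (9, -1, 8) = (3, 0, -15), and w × v = (-120, -84, -24).
Distance = |w × v| / |v| = √22032 / √272 ≈ 9.0000.

9.0000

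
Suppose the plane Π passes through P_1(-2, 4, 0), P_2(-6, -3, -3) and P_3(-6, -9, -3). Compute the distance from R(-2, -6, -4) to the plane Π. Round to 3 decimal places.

P_1P_2 = (-4, -7, -3), P_1P_3 = (-4, -13, -3); a normal to Π is P_1P_2 × P_1P_3 = (-18, 0, 24).
Using P_1: Π has equation -18x + 24z = 36.
n·R − d = (-18)·(-2) + (0)·(-6) + (24)·(-4) − 36 = -96; |n| = √900.
Distance = |-96| / √900 = 96/√900 ≈ 3.200.

3.200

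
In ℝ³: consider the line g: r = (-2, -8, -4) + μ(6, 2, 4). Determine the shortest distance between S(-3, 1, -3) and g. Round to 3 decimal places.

8.856

Taking (-2, -8, -4) on g with direction v = (6, 2, 4): w = S − (-2, -8, -4) = (-1, 9, 1), and w × v = (34, 10, -56).
Distance = |w × v| / |v| = √4392 / √56 ≈ 8.856.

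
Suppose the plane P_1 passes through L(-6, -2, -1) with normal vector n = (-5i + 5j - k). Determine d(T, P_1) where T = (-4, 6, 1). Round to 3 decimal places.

3.921

P_1: n·r = n·L gives -5x + 5y - z = 21.
n·T − d = (-5)·(-4) + (5)·(6) + (-1)·(1) − 21 = 28; |n| = √51.
Distance = |28| / √51 = 28/√51 ≈ 3.921.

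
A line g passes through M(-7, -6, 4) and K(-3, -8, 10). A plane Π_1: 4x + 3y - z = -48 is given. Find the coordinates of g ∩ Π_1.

(-5, -7, 7)

A direction vector for g is K − M = (4, -2, 6).
Substitute r = (-7, -6, 4) + t(4, -2, 6) into the plane: -50 + 4t = -48, so t = 1/2.
Intersection: (-7, -6, 4) + (1/2)·(4, -2, 6) = (-5, -7, 7).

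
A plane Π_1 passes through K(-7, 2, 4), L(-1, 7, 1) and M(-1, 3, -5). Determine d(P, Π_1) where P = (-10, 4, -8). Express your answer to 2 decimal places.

KL = (6, 5, -3), KM = (6, 1, -9); a normal to Π_1 is KL × KM = (-42, 36, -24).
Using K: Π_1 has equation -42x + 36y - 24z = 270.
n·P − d = (-42)·(-10) + (36)·(4) + (-24)·(-8) − 270 = 486; |n| = √3636.
Distance = |486| / √3636 = 486/√3636 ≈ 8.06.

8.06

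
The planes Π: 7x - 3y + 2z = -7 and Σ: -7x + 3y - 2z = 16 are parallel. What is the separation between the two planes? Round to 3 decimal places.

Rescale Σ by 1/(-1): 7x - 3y + 2z = -16. Then distance = |-7 − (-16)| / √62 ≈ 1.143.

1.143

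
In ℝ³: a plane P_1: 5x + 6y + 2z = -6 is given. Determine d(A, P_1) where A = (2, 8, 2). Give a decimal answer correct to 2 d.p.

n·A − d = (5)·(2) + (6)·(8) + (2)·(2) − (-6) = 68; |n| = √65.
Distance = |68| / √65 = 68/√65 ≈ 8.43.

8.43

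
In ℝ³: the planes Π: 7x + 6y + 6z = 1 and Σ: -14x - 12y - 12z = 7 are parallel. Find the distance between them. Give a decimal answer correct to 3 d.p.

Rescale Σ by 1/(-2): 7x + 6y + 6z = -7/2. Then distance = |1 − (-7/2)| / √121 ≈ 0.409.

0.409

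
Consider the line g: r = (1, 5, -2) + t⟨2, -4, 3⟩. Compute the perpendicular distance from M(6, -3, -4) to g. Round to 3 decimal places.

Taking (1, 5, -2) on g with direction v = (2, -4, 3): w = M − (1, 5, -2) = (5, -8, -2), and w × v = (-32, -19, -4).
Distance = |w × v| / |v| = √1401 / √29 ≈ 6.951.

6.951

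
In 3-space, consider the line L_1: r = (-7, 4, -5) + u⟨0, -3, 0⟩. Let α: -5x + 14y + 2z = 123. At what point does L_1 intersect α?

(-7, 7, -5)

Substitute r = (-7, 4, -5) + t(0, -3, 0) into the plane: 81 + (-42)t = 123, so t = -1.
Intersection: (-7, 4, -5) + (-1)·(0, -3, 0) = (-7, 7, -5).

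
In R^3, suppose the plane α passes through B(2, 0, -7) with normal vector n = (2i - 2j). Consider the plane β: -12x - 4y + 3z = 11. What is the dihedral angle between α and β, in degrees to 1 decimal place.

α: n·r = n·B gives 2x - 2y = 4.
cos θ = |n₁·n₂| / (|n₁||n₂|) = |-16| / (√8 · √169).
θ = arccos(0.43514) ≈ 64.2°.

64.2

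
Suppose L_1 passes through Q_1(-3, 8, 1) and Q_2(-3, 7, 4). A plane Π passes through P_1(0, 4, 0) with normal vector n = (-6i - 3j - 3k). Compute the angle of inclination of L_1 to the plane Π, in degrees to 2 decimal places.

A direction vector for L_1 is Q_2 − Q_1 = (0, -1, 3).
Π: n·r = n·P_1 gives -6x - 3y - 3z = -12.
sin θ = |n·v| / (|n||v|) = |-6| / (√54 · √10) = 0.25820.
θ ≈ 14.96°.

14.96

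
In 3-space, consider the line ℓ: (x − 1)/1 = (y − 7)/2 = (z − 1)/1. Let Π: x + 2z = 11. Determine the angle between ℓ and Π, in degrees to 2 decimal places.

ℓ has direction (1, 2, 1) through (1, 7, 1).
sin θ = |n·v| / (|n||v|) = |3| / (√5 · √6) = 0.54772.
θ ≈ 33.21°.

33.21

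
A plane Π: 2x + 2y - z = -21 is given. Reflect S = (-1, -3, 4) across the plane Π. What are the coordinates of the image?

(-5, -7, 6)

λ = (n·S − d)/|n|² = (-12 − (-21))/9 = 1.
Reflection = S − 2λn = (-1, -3, 4) − 2·(2, 2, -1) = (-5, -7, 6).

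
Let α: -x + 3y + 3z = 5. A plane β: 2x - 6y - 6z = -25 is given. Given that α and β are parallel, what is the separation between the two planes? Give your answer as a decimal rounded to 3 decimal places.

Rescale β by 1/(-2): -x + 3y + 3z = 25/2. Then distance = |5 − (25/2)| / √19 ≈ 1.721.

1.721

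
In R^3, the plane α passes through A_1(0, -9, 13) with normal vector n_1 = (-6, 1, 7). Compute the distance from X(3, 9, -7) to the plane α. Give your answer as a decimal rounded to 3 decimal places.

α: n_1·r = n_1·A_1 gives -6x + y + 7z = 82.
n·X − d = (-6)·(3) + (1)·(9) + (7)·(-7) − 82 = -140; |n| = √86.
Distance = |-140| / √86 = 140/√86 ≈ 15.097.

15.097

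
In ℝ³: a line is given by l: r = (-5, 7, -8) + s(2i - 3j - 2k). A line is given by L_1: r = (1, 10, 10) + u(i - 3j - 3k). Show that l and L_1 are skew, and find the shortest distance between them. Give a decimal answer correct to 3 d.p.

4.116

Common perpendicular direction n = (2, -3, -2) × (1, -3, -3) = (3, 4, -3).
With w = (1, 10, 10) − (-5, 7, -8) = (6, 3, 18), w · n = -24.
Since n ≠ 0 the lines are not parallel, and w · n = -24 ≠ 0 so they do not intersect; hence they are skew.
Distance = |w · n| / |n| = |-24| / √34 ≈ 4.116.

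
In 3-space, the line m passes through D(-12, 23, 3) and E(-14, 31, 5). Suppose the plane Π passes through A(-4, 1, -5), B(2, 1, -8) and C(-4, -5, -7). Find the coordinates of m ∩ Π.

(-8, 7, -1)

A direction vector for m is E − D = (-2, 8, 2).
AB = (6, 0, -3), AC = (0, -6, -2); a normal to Π is AB × AC = (-18, 12, -36).
Using A: Π has equation -18x + 12y - 36z = 264.
Substitute r = (-12, 23, 3) + t(-2, 8, 2) into the plane: 384 + 60t = 264, so t = -2.
Intersection: (-12, 23, 3) + (-2)·(-2, 8, 2) = (-8, 7, -1).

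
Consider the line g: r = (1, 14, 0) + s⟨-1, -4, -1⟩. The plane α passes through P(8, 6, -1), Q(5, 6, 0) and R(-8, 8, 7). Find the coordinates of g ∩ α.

PQ = (-3, 0, 1), PR = (-16, 2, 8); a normal to α is PQ × PR = (-2, 8, -6).
Using P: α has equation -2x + 8y - 6z = 38.
Substitute r = (1, 14, 0) + t(-1, -4, -1) into the plane: 110 + (-24)t = 38, so t = 3.
Intersection: (1, 14, 0) + 3·(-1, -4, -1) = (-2, 2, -3).

(-2, 2, -3)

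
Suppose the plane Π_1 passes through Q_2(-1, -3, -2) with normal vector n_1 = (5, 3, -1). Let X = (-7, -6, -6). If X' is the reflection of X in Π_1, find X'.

(3, 0, -8)

Π_1: n_1·r = n_1·Q_2 gives 5x + 3y - z = -12.
λ = (n·X − d)/|n|² = (-47 − (-12))/35 = -1.
Reflection = X − 2λn = (-7, -6, -6) − (-2)·(5, 3, -1) = (3, 0, -8).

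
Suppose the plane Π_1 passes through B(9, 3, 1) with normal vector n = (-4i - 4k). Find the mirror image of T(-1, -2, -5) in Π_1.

(15, -2, 11)

Π_1: n·r = n·B gives -4x - 4z = -40.
λ = (n·T − d)/|n|² = (24 − (-40))/32 = 2.
Reflection = T − 2λn = (-1, -2, -5) − 4·(-4, 0, -4) = (15, -2, 11).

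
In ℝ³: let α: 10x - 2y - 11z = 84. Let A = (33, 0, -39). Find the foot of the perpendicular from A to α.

Foot = A − λn with λ = (n·A − d)/|n|² = (759 − 84)/225 = 3.
Foot = (33, 0, -39) − 3·(10, -2, -11) = (3, 6, -6).

(3, 6, -6)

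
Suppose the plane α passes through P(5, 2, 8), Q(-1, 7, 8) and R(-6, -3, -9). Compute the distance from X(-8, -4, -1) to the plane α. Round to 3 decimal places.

PQ = (-6, 5, 0), PR = (-11, -5, -17); a normal to α is PQ × PR = (-85, -102, 85).
Using P: α has equation -85x - 102y + 85z = 51.
n·X − d = (-85)·(-8) + (-102)·(-4) + (85)·(-1) − 51 = 952; |n| = √24854.
Distance = |952| / √24854 = 952/√24854 ≈ 6.039.

6.039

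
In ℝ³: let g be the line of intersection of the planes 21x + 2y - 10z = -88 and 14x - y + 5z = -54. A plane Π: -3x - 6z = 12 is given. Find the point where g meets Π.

(-4, -2, 0)

Direction of g: (21, 2, -10) × (14, -1, 5) = (0, -245, -49).
A point on g: solving the two plane equations with y = 3 gives (-4, 3, 1).
Substitute r = (-4, 3, 1) + t(0, -245, -49) into the plane: 6 + 294t = 12, so t = 1/49.
Intersection: (-4, 3, 1) + (1/49)·(0, -245, -49) = (-4, -2, 0).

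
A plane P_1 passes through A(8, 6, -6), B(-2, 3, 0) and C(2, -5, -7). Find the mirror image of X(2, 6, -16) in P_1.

AB = (-10, -3, 6), AC = (-6, -11, -1); a normal to P_1 is AB × AC = (69, -46, 92).
Using A: P_1 has equation 69x - 46y + 92z = -276.
λ = (n·X − d)/|n|² = (-1610 − (-276))/15341 = -2/23.
Reflection = X − 2λn = (2, 6, -16) − (-4/23)·(69, -46, 92) = (14, -2, 0).

(14, -2, 0)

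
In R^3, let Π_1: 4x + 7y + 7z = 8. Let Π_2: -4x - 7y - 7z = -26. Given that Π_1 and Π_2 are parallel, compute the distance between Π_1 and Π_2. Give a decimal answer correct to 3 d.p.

1.686

Rescale Π_2 by 1/(-1): 4x + 7y + 7z = 26. Then distance = |8 − 26| / √114 ≈ 1.686.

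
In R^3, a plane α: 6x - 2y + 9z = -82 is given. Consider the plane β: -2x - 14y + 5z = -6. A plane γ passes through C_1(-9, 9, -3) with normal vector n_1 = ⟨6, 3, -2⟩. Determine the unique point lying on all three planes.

γ: n_1·r = n_1·C_1 gives 6x + 3y - 2z = -21.
Solving the 3×3 linear system 6x - 2y + 9z = -82, -2x - 14y + 5z = -6, 6x + 3y - 2z = -21 (e.g. by elimination or Cramer's rule, determinant = 728) gives (-5, -1, -6).

(-5, -1, -6)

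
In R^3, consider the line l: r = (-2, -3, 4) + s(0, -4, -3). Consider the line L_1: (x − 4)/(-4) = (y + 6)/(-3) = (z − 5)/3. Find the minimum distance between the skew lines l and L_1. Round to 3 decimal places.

L_1 has direction (-4, -3, 3) through (4, -6, 5).
Common perpendicular direction n = (0, -4, -3) × (-4, -3, 3) = (-21, 12, -16).
With w = (4, -6, 5) − (-2, -3, 4) = (6, -3, 1), w · n = -178.
Distance = |w · n| / |n| = |-178| / √841 ≈ 6.138.

6.138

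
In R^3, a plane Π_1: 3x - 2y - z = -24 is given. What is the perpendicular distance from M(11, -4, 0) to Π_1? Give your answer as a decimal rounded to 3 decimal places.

17.372

n·M − d = (3)·(11) + (-2)·(-4) + (-1)·(0) − (-24) = 65; |n| = √14.
Distance = |65| / √14 = 65/√14 ≈ 17.372.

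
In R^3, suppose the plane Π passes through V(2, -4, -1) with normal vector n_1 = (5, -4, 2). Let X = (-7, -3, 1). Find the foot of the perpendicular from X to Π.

(-2, -7, 3)

Π: n_1·r = n_1·V gives 5x - 4y + 2z = 24.
Foot = X − λn with λ = (n·X − d)/|n|² = (-21 − 24)/45 = -1.
Foot = (-7, -3, 1) − (-1)·(5, -4, 2) = (-2, -7, 3).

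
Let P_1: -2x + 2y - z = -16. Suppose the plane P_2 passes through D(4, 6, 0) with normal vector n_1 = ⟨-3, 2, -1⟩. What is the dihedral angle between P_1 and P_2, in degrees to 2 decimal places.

P_2: n_1·r = n_1·D gives -3x + 2y - z = 0.
cos θ = |n₁·n₂| / (|n₁||n₂|) = |11| / (√9 · √14).
θ = arccos(0.97996) ≈ 11.49°.

11.49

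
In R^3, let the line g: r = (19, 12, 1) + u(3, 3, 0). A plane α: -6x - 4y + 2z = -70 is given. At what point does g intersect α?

(10, 3, 1)

Substitute r = (19, 12, 1) + t(3, 3, 0) into the plane: -160 + (-30)t = -70, so t = -3.
Intersection: (19, 12, 1) + (-3)·(3, 3, 0) = (10, 3, 1).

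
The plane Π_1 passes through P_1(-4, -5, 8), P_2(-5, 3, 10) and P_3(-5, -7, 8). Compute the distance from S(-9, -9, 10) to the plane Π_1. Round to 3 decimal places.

P_1P_2 = (-1, 8, 2), P_1P_3 = (-1, -2, 0); a normal to Π_1 is P_1P_2 × P_1P_3 = (4, -2, 10).
Using P_1: Π_1 has equation 4x - 2y + 10z = 74.
n·S − d = (4)·(-9) + (-2)·(-9) + (10)·(10) − 74 = 8; |n| = √120.
Distance = |8| / √120 = 8/√120 ≈ 0.730.

0.730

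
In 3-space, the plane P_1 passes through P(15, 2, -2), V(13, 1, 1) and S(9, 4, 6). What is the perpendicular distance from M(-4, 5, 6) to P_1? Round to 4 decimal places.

PV = (-2, -1, 3), PS = (-6, 2, 8); a normal to P_1 is PV × PS = (-14, -2, -10).
Using P: P_1 has equation -14x - 2y - 10z = -194.
n·M − d = (-14)·(-4) + (-2)·(5) + (-10)·(6) − (-194) = 180; |n| = √300.
Distance = |180| / √300 = 180/√300 ≈ 10.3923.

10.3923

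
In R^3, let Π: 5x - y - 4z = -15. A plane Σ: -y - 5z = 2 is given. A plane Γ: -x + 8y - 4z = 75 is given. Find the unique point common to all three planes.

Solving the 3×3 linear system 5x - y - 4z = -15, -y - 5z = 2, -x + 8y - 4z = 75 (e.g. by elimination or Cramer's rule, determinant = 219) gives (-3, 8, -2).

(-3, 8, -2)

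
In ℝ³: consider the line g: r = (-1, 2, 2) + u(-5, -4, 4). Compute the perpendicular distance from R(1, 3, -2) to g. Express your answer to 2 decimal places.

Taking (-1, 2, 2) on g with direction v = (-5, -4, 4): w = R − (-1, 2, 2) = (2, 1, -4), and w × v = (-12, 12, -3).
Distance = |w × v| / |v| = √297 / √57 ≈ 2.28.

2.28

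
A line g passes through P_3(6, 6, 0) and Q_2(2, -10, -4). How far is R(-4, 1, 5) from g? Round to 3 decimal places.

A direction vector for g is Q_2 − P_3 = (-4, -16, -4).
Taking (6, 6, 0) on g with direction v = (-4, -16, -4): w = R − (6, 6, 0) = (-10, -5, 5), and w × v = (100, -60, 140).
Distance = |w × v| / |v| = √33200 / √288 ≈ 10.737.

10.737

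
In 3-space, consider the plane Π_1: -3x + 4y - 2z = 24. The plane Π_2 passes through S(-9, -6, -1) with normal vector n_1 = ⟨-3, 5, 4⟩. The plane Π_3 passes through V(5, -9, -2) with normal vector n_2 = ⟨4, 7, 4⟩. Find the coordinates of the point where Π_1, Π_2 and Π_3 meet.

(-6, -1, -5)

Π_2: n_1·r = n_1·S gives -3x + 5y + 4z = -7.
Π_3: n_2·r = n_2·V gives 4x + 7y + 4z = -51.
Solving the 3×3 linear system -3x + 4y - 2z = 24, -3x + 5y + 4z = -7, 4x + 7y + 4z = -51 (e.g. by elimination or Cramer's rule, determinant = 218) gives (-6, -1, -5).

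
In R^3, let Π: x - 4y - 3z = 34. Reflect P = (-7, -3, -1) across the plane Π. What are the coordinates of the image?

λ = (n·P − d)/|n|² = (8 − 34)/26 = -1.
Reflection = P − 2λn = (-7, -3, -1) − (-2)·(1, -4, -3) = (-5, -11, -7).

(-5, -11, -7)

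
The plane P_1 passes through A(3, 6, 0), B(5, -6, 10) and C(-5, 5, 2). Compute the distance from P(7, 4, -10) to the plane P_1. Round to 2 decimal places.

8.41

AB = (2, -12, 10), AC = (-8, -1, 2); a normal to P_1 is AB × AC = (-14, -84, -98).
Using A: P_1 has equation -14x - 84y - 98z = -546.
n·P − d = (-14)·(7) + (-84)·(4) + (-98)·(-10) − (-546) = 1092; |n| = √16856.
Distance = |1092| / √16856 = 1092/√16856 ≈ 8.41.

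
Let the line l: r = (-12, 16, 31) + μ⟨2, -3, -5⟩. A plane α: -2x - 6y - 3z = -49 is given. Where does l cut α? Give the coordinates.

Substitute r = (-12, 16, 31) + t(2, -3, -5) into the plane: -165 + 29t = -49, so t = 4.
Intersection: (-12, 16, 31) + 4·(2, -3, -5) = (-4, 4, 11).

(-4, 4, 11)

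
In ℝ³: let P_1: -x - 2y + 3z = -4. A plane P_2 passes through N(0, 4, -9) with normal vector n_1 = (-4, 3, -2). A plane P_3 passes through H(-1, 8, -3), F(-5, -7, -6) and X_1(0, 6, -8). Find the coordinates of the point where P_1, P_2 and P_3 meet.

(-3, 8, 3)

P_2: n_1·r = n_1·N gives -4x + 3y - 2z = 30.
HF = (-4, -15, -3), HX_1 = (1, -2, -5); a normal to P_3 is HF × HX_1 = (69, -23, 23).
Using H: P_3 has equation 69x - 23y + 23z = -322.
Solving the 3×3 linear system -x - 2y + 3z = -4, -4x + 3y - 2z = 30, 69x - 23y + 23z = -322 (e.g. by elimination or Cramer's rule, determinant = -276) gives (-3, 8, 3).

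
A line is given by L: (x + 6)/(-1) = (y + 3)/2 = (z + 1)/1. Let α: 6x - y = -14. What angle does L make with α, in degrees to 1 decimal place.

32.5

L has direction (-1, 2, 1) through (-6, -3, -1).
sin θ = |n·v| / (|n||v|) = |-8| / (√37 · √6) = 0.53692.
θ ≈ 32.5°.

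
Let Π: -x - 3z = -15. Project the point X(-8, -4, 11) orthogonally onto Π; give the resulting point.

Foot = X − λn with λ = (n·X − d)/|n|² = (-25 − (-15))/10 = -1.
Foot = (-8, -4, 11) − (-1)·(-1, 0, -3) = (-9, -4, 8).

(-9, -4, 8)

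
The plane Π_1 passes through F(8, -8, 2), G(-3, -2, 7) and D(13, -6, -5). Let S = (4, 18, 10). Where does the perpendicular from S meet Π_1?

FG = (-11, 6, 5), FD = (5, 2, -7); a normal to Π_1 is FG × FD = (-52, -52, -52).
Using F: Π_1 has equation -52x - 52y - 52z = -104.
Foot = S − λn with λ = (n·S − d)/|n|² = (-1664 − (-104))/8112 = -5/26.
Foot = (4, 18, 10) − (-5/26)·(-52, -52, -52) = (-6, 8, 0).

(-6, 8, 0)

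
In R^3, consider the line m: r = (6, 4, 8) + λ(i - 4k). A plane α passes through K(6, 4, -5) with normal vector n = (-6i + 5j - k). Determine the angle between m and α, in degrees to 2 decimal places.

3.53

α: n·r = n·K gives -6x + 5y - z = -11.
sin θ = |n·v| / (|n||v|) = |-2| / (√62 · √17) = 0.06160.
θ ≈ 3.53°.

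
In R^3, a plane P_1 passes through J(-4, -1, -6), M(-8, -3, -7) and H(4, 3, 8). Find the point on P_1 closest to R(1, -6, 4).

JM = (-4, -2, -1), JH = (8, 4, 14); a normal to P_1 is JM × JH = (-24, 48, 0).
Using J: P_1 has equation -24x + 48y = 48.
Foot = R − λn with λ = (n·R − d)/|n|² = (-312 − 48)/2880 = -1/8.
Foot = (1, -6, 4) − (-1/8)·(-24, 48, 0) = (-2, 0, 4).

(-2, 0, 4)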